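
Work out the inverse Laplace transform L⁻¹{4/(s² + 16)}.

L⁻¹{4/(s² + 16)} = sin(4t)

Final answer: sin(4t)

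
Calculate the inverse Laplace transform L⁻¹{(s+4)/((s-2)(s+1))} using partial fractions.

Using partial fractions, f(t) = (6e^(2t) - 3e^(-t))/3

Final answer: (6e^(2t) - 3e^(-t))/3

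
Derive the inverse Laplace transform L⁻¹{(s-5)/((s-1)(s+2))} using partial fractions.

Using partial fractions, f(t) = (-4e^t + 7e^(-2t))/3

Final answer: (-4e^t + 7e^(-2t))/3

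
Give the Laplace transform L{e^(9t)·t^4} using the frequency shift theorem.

L{e^(at)·t^n} = n!/(s-a)^(n+1), so L{e^(9t)·t^4} = 24/(s-9)^5

Final answer: 24/(s-9)^5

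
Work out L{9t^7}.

L{t^n} = n!/s^(n+1). So L{9t^7} = 9·7!/s^8 = 45360/s^8

Final answer: 45360/s^8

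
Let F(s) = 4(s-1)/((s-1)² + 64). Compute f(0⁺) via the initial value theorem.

f(0⁺) = lim_{s→∞} sF(s) = lim_{s→∞} 4s(s-1)/((s-1)² + 64) = 4

Final answer: 4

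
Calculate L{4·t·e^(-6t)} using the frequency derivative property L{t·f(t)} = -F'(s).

L{e^(-6t)} = 1/(s+6). By frequency derivative: L{t·e^(-6t)} = -d/ds[1/(s+6)] = -(-1)/(s+6)² = 1/(s+6)². Then L{4·t·e^(-6t)} = 4·1/(s+6)² = 4/(s+6)²

Final answer: 4/(s+6)²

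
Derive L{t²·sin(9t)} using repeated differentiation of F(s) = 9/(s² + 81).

F(s) = 9/(s² + 81). F'(s) = -18s/(s² + 81)². F''(s) = -18(81 - 3s²)/(s² + 81)³ = (54s² - 1458)/(s² + 81)³. So L{t²·sin(9t)} = (-1)² F''(s) = (54s² - 1458)/(s² + 81)³

Final answer: (54s² - 1458)/(s² + 81)³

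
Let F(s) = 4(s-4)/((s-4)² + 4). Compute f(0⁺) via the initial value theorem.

f(0⁺) = lim_{s→∞} sF(s) = lim_{s→∞} 4s(s-4)/((s-4)² + 4) = 4

Final answer: 4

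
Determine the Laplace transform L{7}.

L{7} = 7 · L{1} = 7/s

Final answer: 7/s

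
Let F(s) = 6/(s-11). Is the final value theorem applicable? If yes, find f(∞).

sF(s) = 6s/(s-11) has a pole at s = 11 in the right half-plane. Theorem does NOT apply (unstable system; f(t) = 6·e^(11t) grows without bound).

Final answer: Not applicable (unstable)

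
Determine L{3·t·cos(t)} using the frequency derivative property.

L{cos(t)} = s/(s² + 1). Derivative: d/ds[s/(s² + 1)] = [(s² + 1) - s·2s]/(s² + 1)² = (1 - s²)/(s² + 1)². So L{t·cos(t)} = -F'(s) = (s² - 1)/(s² + 1)². Then L{3·t·cos(t)} = 3·(s² - 1)/(s² + 1)²

Final answer: 3·(s² - 1)/(s² + 1)²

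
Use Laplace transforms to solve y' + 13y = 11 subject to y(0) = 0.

sY + 13Y = 11/s. Y = 11/(s(s+13)). Partial fractions: Y = 11/13/s - 11/13/(s+13)

Final answer: y(t) = 11/13(1 - e^(-13t))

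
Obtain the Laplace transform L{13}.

L{13} = 13 · L{1} = 13/s

Final answer: 13/s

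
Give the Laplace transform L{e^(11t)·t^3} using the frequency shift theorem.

L{e^(at)·t^n} = n!/(s-a)^(n+1), so L{e^(11t)·t^3} = 6/(s-11)^4

Final answer: 6/(s-11)^4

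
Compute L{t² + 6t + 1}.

L{t² + 6t + 1} = 2/s³ + 6/s² + 1/s = 2/s³ + 6/s² + 1/s

Final answer: 2/s³ + 6/s² + 1/s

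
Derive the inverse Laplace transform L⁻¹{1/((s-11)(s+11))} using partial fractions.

Decompose: A/(s-11) + B/(s+11). A = 1/22, B = -1/22. f(t) = (e^(11t) - e^(-11t))/22

Final answer: (e^(11t) - e^(-11t))/22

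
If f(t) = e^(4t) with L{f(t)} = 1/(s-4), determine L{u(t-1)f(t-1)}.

Time shift theorem: L{u(t-a)f(t-a)} = e^(-as)F(s). Here a=1, F(s) = 1/(s-4), so L{u(t-1)f(t-1)} = e^(-s)·1/(s-4)

Final answer: e^(-s)·1/(s-4)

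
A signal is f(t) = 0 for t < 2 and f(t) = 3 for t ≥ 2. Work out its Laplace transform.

f(t) = 3·u(t-2). L{u(t-2)} = e^(-2s)/s, so L{f(t)} = 3·e^(-2s)/s

Final answer: 3·e^(-2s)/s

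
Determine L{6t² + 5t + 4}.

L{6t² + 5t + 4} = 6·2/s³ + 5/s² + 4/s = 12/s³ + 5/s² + 4/s

Final answer: 12/s³ + 5/s² + 4/s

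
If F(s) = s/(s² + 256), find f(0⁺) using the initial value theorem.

f(0⁺) = lim_{s→∞} s·s/(s² + 256) = lim_{s→∞} s²/(s² + 256) = 1

Final answer: 1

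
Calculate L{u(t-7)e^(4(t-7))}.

u(t-a)f(t-a) with f(t)=e^(4t). L{e^(4t)} = 1/(s-4). By time shift: e^(-7s)/(s-4)

Final answer: e^(-7s)/(s-4)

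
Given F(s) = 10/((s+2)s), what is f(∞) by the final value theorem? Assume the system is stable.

f(∞) = lim_{s→0} sF(s) = lim_{s→0} 10/(s+2) = 5

Final answer: 5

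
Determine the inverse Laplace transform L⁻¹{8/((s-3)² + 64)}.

Using frequency shift, L⁻¹{8/((s-3)² + 64)} = e^(3t)·sin(8t)

Final answer: e^(3t)·sin(8t)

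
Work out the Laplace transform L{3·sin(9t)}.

L{sin(ωt)} = ω/(s² + ω²), so L{sin(9t)} = 9/(s² + 81). Then L{3·sin(9t)} = 3·9/(s² + 81) = 27/(s² + 81)

Final answer: 27/(s² + 81)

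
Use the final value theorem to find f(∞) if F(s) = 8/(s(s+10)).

f(∞) = lim_{s→0} s·8/(s(s+10)) = lim_{s→0} 8/(s+10) = 8/10 = 4/5

Final answer: 4/5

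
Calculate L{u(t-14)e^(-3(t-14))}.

u(t-a)f(t-a) with f(t)=e^(-3t). L{e^(-3t)} = 1/(s+3). By time shift: e^(-14s)/(s+3)

Final answer: e^(-14s)/(s+3)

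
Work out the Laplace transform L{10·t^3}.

L{t^n} = n!/s^(n+1), so L{t^3} = 6/s^4. Then L{10·t^3} = 10·6/s^4 = 60/s^4

Final answer: 60/s^4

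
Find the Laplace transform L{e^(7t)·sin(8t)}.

L{e^(at)·sin(ωt)} = ω/((s-a)² + ω²), so L{e^(7t)·sin(8t)} = 8/((s-7)² + 64)

Final answer: 8/((s-7)² + 64)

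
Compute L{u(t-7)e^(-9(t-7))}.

u(t-a)f(t-a) with f(t)=e^(-9t). L{e^(-9t)} = 1/(s+9). By time shift: e^(-7s)/(s+9)

Final answer: e^(-7s)/(s+9)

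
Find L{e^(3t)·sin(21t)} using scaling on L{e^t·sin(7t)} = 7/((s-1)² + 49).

Scaling with a=3: L{e^(3t)·sin(21t)} = (1/3) · 7/((s/3-1)² + 49). Simplifying: 21/((s-3)² + 441)

Final answer: 21/((s-3)² + 441)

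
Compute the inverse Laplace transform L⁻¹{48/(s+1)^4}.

L⁻¹{n!/(s-a)^(n+1)} = t^n·e^(at) with n=3, a=-1. So L⁻¹{6/(s+1)^4} = t^3·e^(-t), and L⁻¹{48/(s+1)^4} = (48/6)·t^3·e^(-t) = 8·t^3·e^(-t)

Final answer: 8·t^3·e^(-t)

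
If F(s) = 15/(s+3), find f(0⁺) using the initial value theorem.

f(0⁺) = lim_{s→∞} s·15/(s+3) = lim_{s→∞} 15s/(s+3) = 15

Final answer: 15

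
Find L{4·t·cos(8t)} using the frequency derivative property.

L{cos(8t)} = s/(s² + 64). Derivative: d/ds[s/(s² + 64)] = [(s² + 64) - s·2s]/(s² + 64)² = (64 - s²)/(s² + 64)². So L{t·cos(8t)} = -F'(s) = (s² - 64)/(s² + 64)². Then L{4·t·cos(8t)} = 4·(s² - 64)/(s² + 64)²

Final answer: 4·(s² - 64)/(s² + 64)²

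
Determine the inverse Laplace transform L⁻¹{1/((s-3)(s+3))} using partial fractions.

Decompose: A/(s-3) + B/(s+3). A = 1/6, B = -1/6. f(t) = (e^(3t) - e^(-3t))/6

Final answer: (e^(3t) - e^(-3t))/6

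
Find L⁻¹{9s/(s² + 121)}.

This is the form c·s/(s² + a²) with a = 11, c = 9. L⁻¹ = 9·cos(11t)

Final answer: 9·cos(11t)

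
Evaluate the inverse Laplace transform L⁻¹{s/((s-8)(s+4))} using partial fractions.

Using partial fractions, f(t) = (8e^(8t) + 4e^(-4t))/12

Final answer: (8e^(8t) + 4e^(-4t))/12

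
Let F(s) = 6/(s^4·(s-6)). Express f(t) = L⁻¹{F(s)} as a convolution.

6/(s^4·(s-6)) = (6/s^4)·(1/(s-6)) = L{t^3}·L{e^(6t)}. So f(t) = t^3*e^(6t) = ∫₀ᵗ τ^3·e^(6(t-τ)) dτ

Final answer: ∫₀ᵗ τ^3·e^(6(t-τ)) dτ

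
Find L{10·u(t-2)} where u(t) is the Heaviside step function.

L{u(t-a)} = e^(-as)/s. Here a=2, so L{u(t-2)} = e^(-2s)/s, and L{10·u(t-2)} = 10·e^(-2s)/s

Final answer: 10·e^(-2s)/s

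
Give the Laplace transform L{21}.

L{21} = 21 · L{1} = 21/s

Final answer: 21/s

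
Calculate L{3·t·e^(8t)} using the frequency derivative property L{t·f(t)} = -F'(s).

L{e^(8t)} = 1/(s-8). By frequency derivative: L{t·e^(8t)} = -d/ds[1/(s-8)] = -(-1)/(s-8)² = 1/(s-8)². Then L{3·t·e^(8t)} = 3·1/(s-8)² = 3/(s-8)²

Final answer: 3/(s-8)²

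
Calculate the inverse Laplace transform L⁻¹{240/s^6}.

L⁻¹{n!/s^(n+1)} = t^n with n=5. So L⁻¹{120/s^6} = t^5, and L⁻¹{240/s^6} = (240/120)·t^5 = 2·t^5

Final answer: 2·t^5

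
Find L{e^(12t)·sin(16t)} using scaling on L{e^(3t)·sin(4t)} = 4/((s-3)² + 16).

Scaling with a=4: L{e^(12t)·sin(16t)} = (1/4) · 4/((s/4-3)² + 16). Simplifying: 16/((s-12)² + 256)

Final answer: 16/((s-12)² + 256)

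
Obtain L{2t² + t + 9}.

L{2t² + t + 9} = 2·2/s³ + 1/s² + 9/s = 4/s³ + 1/s² + 9/s

Final answer: 4/s³ + 1/s² + 9/s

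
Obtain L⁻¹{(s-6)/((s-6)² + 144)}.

Using frequency shift: L⁻¹{(s-a)/((s-a)² + b²)} = e^(at)cos(bt). Here a=6, b=12

Final answer: e^(6t)·cos(12t)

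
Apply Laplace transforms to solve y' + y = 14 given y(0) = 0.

sY + Y = 14/s. Y = 14/(s(s+1)). Partial fractions: Y = 14/s - 14/(s+1)

Final answer: y(t) = 14(1 - e^(-t))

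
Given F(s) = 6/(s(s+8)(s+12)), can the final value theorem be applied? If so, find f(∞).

Poles of sF(s) = 6/((s+8)(s+12)) are at s = -8 and s = -12, both in the left half-plane. Theorem applies. f(∞) = lim_{s→0} sF(s) = 6/(8·12) = 1/16

Final answer: 1/16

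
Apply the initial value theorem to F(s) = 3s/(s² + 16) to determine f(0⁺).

f(0⁺) = lim_{s→∞} s·3s/(s² + 16) = lim_{s→∞} 3s²/(s² + 16) = 3

Final answer: 3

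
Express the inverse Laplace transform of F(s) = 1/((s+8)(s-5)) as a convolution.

1/((s+8)(s-5)) = (1/(s+8))·(1/(s-5)) = L{e^(-8t)}·L{e^(5t)}. So f(t) = e^(-8t)*e^(5t) = ∫₀ᵗ e^(-8τ)·e^(5(t-τ)) dτ

Final answer: ∫₀ᵗ e^(-8τ)·e^(5(t-τ)) dτ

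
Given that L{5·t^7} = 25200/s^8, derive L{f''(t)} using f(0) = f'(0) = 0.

L{f''(t)} = s²F(s) - sf(0) - f'(0) = s²·25200/s^8 - 0 - 0 = 25200/s^6

Final answer: 25200/s^6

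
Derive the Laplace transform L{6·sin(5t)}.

L{sin(ωt)} = ω/(s² + ω²), so L{sin(5t)} = 5/(s² + 25). Then L{6·sin(5t)} = 6·5/(s² + 25) = 30/(s² + 25)

Final answer: 30/(s² + 25)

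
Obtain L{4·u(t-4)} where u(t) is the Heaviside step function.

L{u(t-a)} = e^(-as)/s. Here a=4, so L{u(t-4)} = e^(-4s)/s, and L{4·u(t-4)} = 4·e^(-4s)/s

Final answer: 4·e^(-4s)/s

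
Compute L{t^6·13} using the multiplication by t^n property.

L{13} = 13/s. d^1/ds^1[1/s] = -1/s². d^2/ds^2[1/s] = 2/s^3. d^3/ds^3[1/s] = -6/s^4. d^4/ds^4[1/s] = 24/s^5. d^5/ds^5[1/s] = -120/s^6. d^6/ds^6[1/s] = 720/s^7. So L{t^6} = (-1)^{6}·720/s^7 = 720/s^7. Then L{t^6·13} = 13·720/s^7 = 9360/s^7

Final answer: 9360/s^7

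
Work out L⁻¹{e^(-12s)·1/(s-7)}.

L⁻¹{1/(s-7)} = e^(7t). By the time shift theorem, L⁻¹{e^(-as)F(s)} = u(t-a)f(t-a) with a=12, so L⁻¹{e^(-12s)·1/(s-7)} = u(t-12)·e^(7(t-12))

Final answer: u(t-12)·e^(7(t-12))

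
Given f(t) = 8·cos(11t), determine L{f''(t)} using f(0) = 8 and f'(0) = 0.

F(s) = 8s/(s² + 121). L{f''(t)} = s²F(s) - sf(0) - f'(0) = 8s³/(s² + 121) - 8s = (8s³ - 8s(s² + 121))/(s² + 121) = -968s/(s² + 121)

Final answer: -968s/(s² + 121)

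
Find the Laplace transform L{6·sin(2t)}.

L{sin(ωt)} = ω/(s² + ω²), so L{sin(2t)} = 2/(s² + 4). Then L{6·sin(2t)} = 6·2/(s² + 4) = 12/(s² + 4)

Final answer: 12/(s² + 4)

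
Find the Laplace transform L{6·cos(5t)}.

L{cos(ωt)} = s/(s² + ω²), so L{cos(5t)} = s/(s² + 25). Then L{6·cos(5t)} = 6·s/(s² + 25) = 6s/(s² + 25)

Final answer: 6s/(s² + 25)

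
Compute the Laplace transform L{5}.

L{5} = 5 · L{1} = 5/s

Final answer: 5/s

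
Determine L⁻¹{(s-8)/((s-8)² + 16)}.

Using frequency shift: L⁻¹{(s-a)/((s-a)² + b²)} = e^(at)cos(bt). Here a=8, b=4

Final answer: e^(8t)·cos(4t)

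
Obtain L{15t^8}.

L{t^n} = n!/s^(n+1). So L{15t^8} = 15·8!/s^9 = 604800/s^9

Final answer: 604800/s^9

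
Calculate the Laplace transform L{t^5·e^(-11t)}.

L{t^n·e^(at)} = n!/(s-a)^(n+1), so L{t^5·e^(-11t)} = 120/(s+11)^6

Final answer: 120/(s+11)^6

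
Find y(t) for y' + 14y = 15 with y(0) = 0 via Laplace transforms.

sY + 14Y = 15/s. Y = 15/(s(s+14)). Partial fractions: Y = 15/14/s - 15/14/(s+14)

Final answer: y(t) = 15/14(1 - e^(-14t))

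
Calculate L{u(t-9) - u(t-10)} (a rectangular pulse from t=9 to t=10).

L{u(t-a)} = e^(-as)/s. L{u(t-9) - u(t-10)} = (e^(-9s) - e^(-10s))/s

Final answer: (e^(-9s) - e^(-10s))/s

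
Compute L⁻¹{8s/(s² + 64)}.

This is the form c·s/(s² + a²) with a = 8, c = 8. L⁻¹ = 8·cos(8t)

Final answer: 8·cos(8t)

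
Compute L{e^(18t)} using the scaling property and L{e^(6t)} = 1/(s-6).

Using L{f(at)} = (1/a)F(s/a) with a=3 and f(t) = e^(6t): L{e^(18t)} = (1/3) · 1/((s/3)-6) = (1/3) · 3/(s-18) = 1/(s-18)

Final answer: 1/(s-18)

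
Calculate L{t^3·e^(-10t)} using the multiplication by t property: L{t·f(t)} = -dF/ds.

Using L{t^n·e^(at)} = n!/(s-a)^(n+1), L{t^3·e^(-10t)} = 6/(s+10)^4

Final answer: 6/(s+10)^4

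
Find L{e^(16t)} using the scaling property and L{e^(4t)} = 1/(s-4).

Using L{f(at)} = (1/a)F(s/a) with a=4 and f(t) = e^(4t): L{e^(16t)} = (1/4) · 1/((s/4)-4) = (1/4) · 4/(s-16) = 1/(s-16)

Final answer: 1/(s-16)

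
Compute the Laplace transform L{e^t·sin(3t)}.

L{e^(at)·sin(ωt)} = ω/((s-a)² + ω²), so L{e^t·sin(3t)} = 3/((s-1)² + 9)

Final answer: 3/((s-1)² + 9)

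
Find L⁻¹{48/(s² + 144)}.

This is the form c·a/(s² + a²) with a = 12, c = 4. L⁻¹ = 4·sin(12t)

Final answer: 4·sin(12t)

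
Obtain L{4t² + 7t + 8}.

L{4t² + 7t + 8} = 4·2/s³ + 7/s² + 8/s = 8/s³ + 7/s² + 8/s

Final answer: 8/s³ + 7/s² + 8/s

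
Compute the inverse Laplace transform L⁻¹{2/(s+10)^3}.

L⁻¹{n!/(s-a)^(n+1)} = t^n·e^(at), so L⁻¹{2/(s+10)^3} = t^2·e^(-10t)

Final answer: t^2·e^(-10t)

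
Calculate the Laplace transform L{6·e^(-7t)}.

L{e^(at)} = 1/(s-a), so L{e^(-7t)} = 1/(s+7). Then L{6·e^(-7t)} = 6/(s+7)

Final answer: 6/(s+7)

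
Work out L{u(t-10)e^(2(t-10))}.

u(t-a)f(t-a) with f(t)=e^(2t). L{e^(2t)} = 1/(s-2). By time shift: e^(-10s)/(s-2)

Final answer: e^(-10s)/(s-2)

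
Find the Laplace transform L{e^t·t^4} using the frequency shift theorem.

L{e^(at)·t^n} = n!/(s-a)^(n+1), so L{e^t·t^4} = 24/(s-1)^5

Final answer: 24/(s-1)^5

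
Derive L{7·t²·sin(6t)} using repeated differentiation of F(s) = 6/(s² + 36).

F(s) = 6/(s² + 36). F'(s) = -12s/(s² + 36)². F''(s) = -12(36 - 3s²)/(s² + 36)³ = (36s² - 432)/(s² + 36)³. So L{t²·sin(6t)} = (-1)² F''(s) = (36s² - 432)/(s² + 36)³. Then L{7·t²·sin(6t)} = 7·(36s² - 432)/(s² + 36)³ = (252s² - 3024)/(s² + 36)³

Final answer: (252s² - 3024)/(s² + 36)³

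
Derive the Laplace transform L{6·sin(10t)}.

L{sin(ωt)} = ω/(s² + ω²), so L{sin(10t)} = 10/(s² + 100). Then L{6·sin(10t)} = 6·10/(s² + 100) = 60/(s² + 100)

Final answer: 60/(s² + 100)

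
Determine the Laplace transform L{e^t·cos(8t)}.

L{e^(at)·cos(ωt)} = (s-a)/((s-a)² + ω²), so L{e^t·cos(8t)} = (s-1)/((s-1)² + 64)

Final answer: (s-1)/((s-1)² + 64)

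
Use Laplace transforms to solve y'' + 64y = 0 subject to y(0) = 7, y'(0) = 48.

L{y''} + 64L{y} = 0. s²Y - 7s - 48 + 64Y = 0. Y(s² + 64) = 7s + 48. Y = (7s + 48)/(s² + 64). Inverting: y(t) = 7cos(8t) + 6sin(8t)

Final answer: y(t) = 7cos(8t) + 6sin(8t)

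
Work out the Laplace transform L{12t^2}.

L{12t^2} = 12 · L{t^2} = 12 · 2/s^3 = 24/s^3

Final answer: 24/s^3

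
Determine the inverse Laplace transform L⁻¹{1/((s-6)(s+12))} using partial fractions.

Decompose: A/(s-6) + B/(s+12). A = 1/18, B = -1/18. f(t) = (e^(6t) - e^(-12t))/18

Final answer: (e^(6t) - e^(-12t))/18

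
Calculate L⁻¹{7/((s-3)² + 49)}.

Form: b/((s-a)² + b²) → e^(at)sin(bt). With a=3, b=7

Final answer: e^(3t)·sin(7t)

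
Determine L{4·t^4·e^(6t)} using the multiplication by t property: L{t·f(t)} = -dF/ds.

Using L{t^n·e^(at)} = n!/(s-a)^(n+1), L{t^4·e^(6t)} = 24/(s-6)^5, so L{4·t^4·e^(6t)} = 4·24/(s-6)^5 = 96/(s-6)^5

Final answer: 96/(s-6)^5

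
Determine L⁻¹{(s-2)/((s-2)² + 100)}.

Using frequency shift: L⁻¹{(s-a)/((s-a)² + b²)} = e^(at)cos(bt). Here a=2, b=10

Final answer: e^(2t)·cos(10t)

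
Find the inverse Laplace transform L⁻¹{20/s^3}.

L⁻¹{n!/s^(n+1)} = t^n with n=2. So L⁻¹{2/s^3} = t^2, and L⁻¹{20/s^3} = (20/2)·t^2 = 10·t^2

Final answer: 10·t^2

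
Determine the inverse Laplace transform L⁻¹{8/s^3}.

L⁻¹{n!/s^(n+1)} = t^n with n=2. So L⁻¹{2/s^3} = t^2, and L⁻¹{8/s^3} = (8/2)·t^2 = 4·t^2

Final answer: 4·t^2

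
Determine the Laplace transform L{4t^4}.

L{4t^4} = 4 · L{t^4} = 4 · 24/s^5 = 96/s^5

Final answer: 96/s^5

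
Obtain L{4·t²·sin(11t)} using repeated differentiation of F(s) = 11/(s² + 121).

F(s) = 11/(s² + 121). F'(s) = -22s/(s² + 121)². F''(s) = -22(121 - 3s²)/(s² + 121)³ = (66s² - 2662)/(s² + 121)³. So L{t²·sin(11t)} = (-1)² F''(s) = (66s² - 2662)/(s² + 121)³. Then L{4·t²·sin(11t)} = 4·(66s² - 2662)/(s² + 121)³ = (264s² - 10648)/(s² + 121)³

Final answer: (264s² - 10648)/(s² + 121)³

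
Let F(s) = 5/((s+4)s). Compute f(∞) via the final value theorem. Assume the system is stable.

f(∞) = lim_{s→0} sF(s) = lim_{s→0} 5/(s+4) = 5/4

Final answer: 5/4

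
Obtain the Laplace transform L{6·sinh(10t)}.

L{sinh(ωt)} = ω/(s² - ω²), so L{sinh(10t)} = 10/(s² - 100). Then L{6·sinh(10t)} = 6·10/(s² - 100) = 60/(s² - 100)

Final answer: 60/(s² - 100)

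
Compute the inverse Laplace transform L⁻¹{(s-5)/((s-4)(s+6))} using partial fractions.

Using partial fractions, f(t) = (-e^(4t) + 11e^(-6t))/10

Final answer: (-e^(4t) + 11e^(-6t))/10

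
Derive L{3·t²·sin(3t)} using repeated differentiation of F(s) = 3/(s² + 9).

F(s) = 3/(s² + 9). F'(s) = -6s/(s² + 9)². F''(s) = -6(9 - 3s²)/(s² + 9)³ = (18s² - 54)/(s² + 9)³. So L{t²·sin(3t)} = (-1)² F''(s) = (18s² - 54)/(s² + 9)³. Then L{3·t²·sin(3t)} = 3·(18s² - 54)/(s² + 9)³ = (54s² - 162)/(s² + 9)³

Final answer: (54s² - 162)/(s² + 9)³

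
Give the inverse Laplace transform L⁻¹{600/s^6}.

L⁻¹{n!/s^(n+1)} = t^n with n=5. So L⁻¹{120/s^6} = t^5, and L⁻¹{600/s^6} = (600/120)·t^5 = 5·t^5

Final answer: 5·t^5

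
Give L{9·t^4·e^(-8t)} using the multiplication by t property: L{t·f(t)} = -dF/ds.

Using L{t^n·e^(at)} = n!/(s-a)^(n+1), L{t^4·e^(-8t)} = 24/(s+8)^5, so L{9·t^4·e^(-8t)} = 9·24/(s+8)^5 = 216/(s+8)^5

Final answer: 216/(s+8)^5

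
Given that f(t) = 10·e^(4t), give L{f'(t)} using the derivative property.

f(0) = 10, F(s) = 10/(s-4). L{f'(t)} = s·F(s) - f(0) = 10s/(s-4) - 10 = (10s - 10(s-4))/(s-4) = 40/(s-4)

Final answer: 40/(s-4)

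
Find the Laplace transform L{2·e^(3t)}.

L{e^(at)} = 1/(s-a), so L{e^(3t)} = 1/(s-3). Then L{2·e^(3t)} = 2/(s-3)

Final answer: 2/(s-3)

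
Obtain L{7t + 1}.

L{7t + 1} = 7·L{t} + L{1} = 7/s² + 1/s

Final answer: 7/s² + 1/s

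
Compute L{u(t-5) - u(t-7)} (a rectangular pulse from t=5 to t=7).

L{u(t-a)} = e^(-as)/s. L{u(t-5) - u(t-7)} = (e^(-5s) - e^(-7s))/s

Final answer: (e^(-5s) - e^(-7s))/s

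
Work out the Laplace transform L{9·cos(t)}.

L{cos(ωt)} = s/(s² + ω²), so L{cos(t)} = s/(s² + 1). Then L{9·cos(t)} = 9·s/(s² + 1) = 9s/(s² + 1)

Final answer: 9s/(s² + 1)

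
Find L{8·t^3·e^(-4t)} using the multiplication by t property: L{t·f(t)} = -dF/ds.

Using L{t^n·e^(at)} = n!/(s-a)^(n+1), L{t^3·e^(-4t)} = 6/(s+4)^4, so L{8·t^3·e^(-4t)} = 8·6/(s+4)^4 = 48/(s+4)^4

Final answer: 48/(s+4)^4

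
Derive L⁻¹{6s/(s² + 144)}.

This is the form c·s/(s² + a²) with a = 12, c = 6. L⁻¹ = 6·cos(12t)

Final answer: 6·cos(12t)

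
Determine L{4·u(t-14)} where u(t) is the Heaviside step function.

L{u(t-a)} = e^(-as)/s. Here a=14, so L{u(t-14)} = e^(-14s)/s, and L{4·u(t-14)} = 4·e^(-14s)/s

Final answer: 4·e^(-14s)/s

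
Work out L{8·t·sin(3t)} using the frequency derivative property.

L{sin(3t)} = 3/(s² + 9). By L{t·f(t)} = -F'(s): -d/ds[3/(s² + 9)] = -(3)·(-2s)/(s² + 9)² = 6s/(s² + 9)². Then L{8·t·sin(3t)} = 8·6s/(s² + 9)² = 48s/(s² + 9)²

Final answer: 48s/(s² + 9)²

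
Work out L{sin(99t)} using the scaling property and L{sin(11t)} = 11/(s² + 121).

Using L{f(at)} = (1/a)F(s/a) with a=9: L{sin(99t)} = (1/9) · 11/((s/9)² + 121) = (1/9) · 11·81/(s² + 9801) = 99/(s² + 9801)

Final answer: 99/(s² + 9801)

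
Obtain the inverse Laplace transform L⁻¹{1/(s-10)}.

L⁻¹{1/(s-a)} = e^(at), so L⁻¹{1/(s-10)} = e^(10t)

Final answer: e^(10t)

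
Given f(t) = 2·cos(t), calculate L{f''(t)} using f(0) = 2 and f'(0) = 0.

F(s) = 2s/(s² + 1). L{f''(t)} = s²F(s) - sf(0) - f'(0) = 2s³/(s² + 1) - 2s = (2s³ - 2s(s² + 1))/(s² + 1) = -2s/(s² + 1)

Final answer: -2s/(s² + 1)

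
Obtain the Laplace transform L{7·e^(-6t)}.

L{e^(at)} = 1/(s-a), so L{e^(-6t)} = 1/(s+6). Then L{7·e^(-6t)} = 7/(s+6)

Final answer: 7/(s+6)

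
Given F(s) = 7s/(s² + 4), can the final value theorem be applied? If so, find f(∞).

The final value theorem requires all poles of sF(s) in the left half-plane. sF(s) = 7s²/(s² + 4) has poles at s = ±2i (imaginary axis). Theorem does NOT apply (oscillatory system).

Final answer: Not applicable (oscillatory)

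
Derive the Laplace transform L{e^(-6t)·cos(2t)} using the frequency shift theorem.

Frequency shift: L{e^(at)f(t)} = F(s-a). L{e^(-6t)·cos(2t)} = (s+6)/((s+6)² + 4)

Final answer: (s+6)/((s+6)² + 4)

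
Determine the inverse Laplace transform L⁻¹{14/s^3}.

L⁻¹{n!/s^(n+1)} = t^n with n=2. So L⁻¹{2/s^3} = t^2, and L⁻¹{14/s^3} = (14/2)·t^2 = 7·t^2

Final answer: 7·t^2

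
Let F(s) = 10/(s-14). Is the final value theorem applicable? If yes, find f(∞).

sF(s) = 10s/(s-14) has a pole at s = 14 in the right half-plane. Theorem does NOT apply (unstable system; f(t) = 10·e^(14t) grows without bound).

Final answer: Not applicable (unstable)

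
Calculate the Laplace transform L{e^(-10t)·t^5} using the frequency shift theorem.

L{e^(at)·t^n} = n!/(s-a)^(n+1), so L{e^(-10t)·t^5} = 120/(s+10)^6

Final answer: 120/(s+10)^6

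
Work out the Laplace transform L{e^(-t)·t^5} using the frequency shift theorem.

L{e^(at)·t^n} = n!/(s-a)^(n+1), so L{e^(-t)·t^5} = 120/(s+1)^6

Final answer: 120/(s+1)^6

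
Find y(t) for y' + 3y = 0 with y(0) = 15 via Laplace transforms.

L{y'} + 3L{y} = 0. sY - 15 + 3Y = 0. Y(s+3) = 15. Y = 15/(s+3)

Final answer: y(t) = 15e^(-3t)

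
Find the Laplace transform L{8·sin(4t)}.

L{sin(ωt)} = ω/(s² + ω²), so L{sin(4t)} = 4/(s² + 16). Then L{8·sin(4t)} = 8·4/(s² + 16) = 32/(s² + 16)

Final answer: 32/(s² + 16)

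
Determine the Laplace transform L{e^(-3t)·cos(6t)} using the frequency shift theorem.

Frequency shift: L{e^(at)f(t)} = F(s-a). L{e^(-3t)·cos(6t)} = (s+3)/((s+3)² + 36)

Final answer: (s+3)/((s+3)² + 36)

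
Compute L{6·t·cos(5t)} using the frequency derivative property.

L{cos(5t)} = s/(s² + 25). Derivative: d/ds[s/(s² + 25)] = [(s² + 25) - s·2s]/(s² + 25)² = (25 - s²)/(s² + 25)². So L{t·cos(5t)} = -F'(s) = (s² - 25)/(s² + 25)². Then L{6·t·cos(5t)} = 6·(s² - 25)/(s² + 25)²

Final answer: 6·(s² - 25)/(s² + 25)²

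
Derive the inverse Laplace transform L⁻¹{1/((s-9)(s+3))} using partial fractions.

Decompose: A/(s-9) + B/(s+3). A = 1/12, B = -1/12. f(t) = (e^(9t) - e^(-3t))/12

Final answer: (e^(9t) - e^(-3t))/12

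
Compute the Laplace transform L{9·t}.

L{t^n} = n!/s^(n+1), so L{t} = 1/s^2. Then L{9·t} = 9·1/s^2 = 9/s^2

Final answer: 9/s^2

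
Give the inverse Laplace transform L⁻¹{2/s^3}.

L⁻¹{n!/s^(n+1)} = t^n with n=2. So L⁻¹{2/s^3} = t^2

Final answer: t^2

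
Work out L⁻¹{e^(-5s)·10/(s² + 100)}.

L⁻¹{10/(s² + 100)} = sin(10t). By the time shift theorem, L⁻¹{e^(-as)F(s)} = u(t-a)f(t-a) with a=5, so L⁻¹{e^(-5s)·10/(s² + 100)} = u(t-5)·sin(10(t-5))

Final answer: u(t-5)·sin(10(t-5))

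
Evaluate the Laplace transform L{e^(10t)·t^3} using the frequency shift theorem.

L{e^(at)·t^n} = n!/(s-a)^(n+1), so L{e^(10t)·t^3} = 6/(s-10)^4

Final answer: 6/(s-10)^4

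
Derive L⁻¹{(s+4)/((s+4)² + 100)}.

Using frequency shift: L⁻¹{(s-a)/((s-a)² + b²)} = e^(at)cos(bt). Here a=-4, b=10

Final answer: e^(-4t)·cos(10t)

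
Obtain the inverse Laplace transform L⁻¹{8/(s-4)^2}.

L⁻¹{n!/(s-a)^(n+1)} = t^n·e^(at) with n=1, a=4. So L⁻¹{1/(s-4)^2} = t·e^(4t), and L⁻¹{8/(s-4)^2} = (8/1)·t·e^(4t) = 8·t·e^(4t)

Final answer: 8·t·e^(4t)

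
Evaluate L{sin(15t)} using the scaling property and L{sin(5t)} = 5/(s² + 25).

Using L{f(at)} = (1/a)F(s/a) with a=3: L{sin(15t)} = (1/3) · 5/((s/3)² + 25) = (1/3) · 5·9/(s² + 225) = 15/(s² + 225)

Final answer: 15/(s² + 225)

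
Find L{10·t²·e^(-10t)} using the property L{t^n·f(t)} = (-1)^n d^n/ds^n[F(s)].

L{e^(-10t)} = 1/(s+10). d/ds[1/(s+10)] = -1/(s+10)². d²/ds²[1/(s+10)] = 2/(s+10)³. So L{t²·e^(-10t)} = (-1)² · 2/(s+10)³ = 2/(s+10)³. Then L{10·t²·e^(-10t)} = 10·2/(s+10)³ = 20/(s+10)³

Final answer: 20/(s+10)³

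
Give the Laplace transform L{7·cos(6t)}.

L{cos(ωt)} = s/(s² + ω²), so L{cos(6t)} = s/(s² + 36). Then L{7·cos(6t)} = 7·s/(s² + 36) = 7s/(s² + 36)

Final answer: 7s/(s² + 36)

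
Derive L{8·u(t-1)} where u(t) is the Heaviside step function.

L{u(t-a)} = e^(-as)/s. Here a=1, so L{u(t-1)} = e^(-s)/s, and L{8·u(t-1)} = 8·e^(-s)/s

Final answer: 8·e^(-s)/s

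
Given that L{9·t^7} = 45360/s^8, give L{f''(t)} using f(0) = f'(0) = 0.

L{f''(t)} = s²F(s) - sf(0) - f'(0) = s²·45360/s^8 - 0 - 0 = 45360/s^6

Final answer: 45360/s^6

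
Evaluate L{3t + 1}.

L{3t + 1} = 3·L{t} + L{1} = 3/s² + 1/s

Final answer: 3/s² + 1/s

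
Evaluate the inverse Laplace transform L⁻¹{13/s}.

L⁻¹{c/s} = c, so L⁻¹{13/s} = 13

Final answer: 13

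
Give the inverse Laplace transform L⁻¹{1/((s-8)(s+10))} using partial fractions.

Decompose: A/(s-8) + B/(s+10). A = 1/18, B = -1/18. f(t) = (e^(8t) - e^(-10t))/18

Final answer: (e^(8t) - e^(-10t))/18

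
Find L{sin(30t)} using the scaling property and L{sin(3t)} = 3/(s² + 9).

Using L{f(at)} = (1/a)F(s/a) with a=10: L{sin(30t)} = (1/10) · 3/((s/10)² + 9) = (1/10) · 3·100/(s² + 900) = 30/(s² + 900)

Final answer: 30/(s² + 900)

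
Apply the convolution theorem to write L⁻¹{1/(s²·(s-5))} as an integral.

1/(s²·(s-5)) = (1/s^2)·(1/(s-5)) = L{t}·L{e^(5t)}. So f(t) = t*e^(5t) = ∫₀ᵗ τ·e^(5(t-τ)) dτ

Final answer: ∫₀ᵗ τ·e^(5(t-τ)) dτ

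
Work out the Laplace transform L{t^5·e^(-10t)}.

L{t^n·e^(at)} = n!/(s-a)^(n+1), so L{t^5·e^(-10t)} = 120/(s+10)^6

Final answer: 120/(s+10)^6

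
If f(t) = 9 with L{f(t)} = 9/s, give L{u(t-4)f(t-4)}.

Time shift theorem: L{u(t-a)f(t-a)} = e^(-as)F(s). Here a=4, F(s) = 9/s, so L{u(t-4)f(t-4)} = e^(-4s)·9/s

Final answer: e^(-4s)·9/s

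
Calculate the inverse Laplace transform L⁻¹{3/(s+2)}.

L⁻¹{1/(s-a)} = e^(at), so L⁻¹{1/(s+2)} = e^(-2t), and L⁻¹{3/(s+2)} = 3·e^(-2t)

Final answer: 3·e^(-2t)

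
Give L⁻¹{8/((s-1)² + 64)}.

Form: b/((s-a)² + b²) → e^(at)sin(bt). With a=1, b=8

Final answer: e^t·sin(8t)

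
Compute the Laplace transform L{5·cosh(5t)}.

L{cosh(ωt)} = s/(s² - ω²), so L{cosh(5t)} = s/(s² - 25). Then L{5·cosh(5t)} = 5·s/(s² - 25) = 5s/(s² - 25)

Final answer: 5s/(s² - 25)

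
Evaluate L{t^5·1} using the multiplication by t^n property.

L{1} = 1/s. d^1/ds^1[1/s] = -1/s². d^2/ds^2[1/s] = 2/s^3. d^3/ds^3[1/s] = -6/s^4. d^4/ds^4[1/s] = 24/s^5. d^5/ds^5[1/s] = -120/s^6. So L{t^5} = (-1)^{5}·-120/s^6 = 120/s^6

Final answer: 120/s^6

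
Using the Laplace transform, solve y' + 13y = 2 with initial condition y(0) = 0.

sY + 13Y = 2/s. Y = 2/(s(s+13)). Partial fractions: Y = 2/13/s - 2/13/(s+13)

Final answer: y(t) = 2/13(1 - e^(-13t))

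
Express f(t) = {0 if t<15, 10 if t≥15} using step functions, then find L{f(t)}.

f(t) = 10·u(t-15). L{u(t-15)} = e^(-15s)/s, so L{f(t)} = 10·e^(-15s)/s

Final answer: 10·e^(-15s)/s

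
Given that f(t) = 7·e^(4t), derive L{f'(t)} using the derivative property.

f(0) = 7, F(s) = 7/(s-4). L{f'(t)} = s·F(s) - f(0) = 7s/(s-4) - 7 = (7s - 7(s-4))/(s-4) = 28/(s-4)

Final answer: 28/(s-4)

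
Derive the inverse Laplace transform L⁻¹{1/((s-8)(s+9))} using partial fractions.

Decompose: A/(s-8) + B/(s+9). A = 1/17, B = -1/17. f(t) = (e^(8t) - e^(-9t))/17

Final answer: (e^(8t) - e^(-9t))/17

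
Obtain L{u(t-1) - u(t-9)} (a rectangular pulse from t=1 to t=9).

L{u(t-a)} = e^(-as)/s. L{u(t-1) - u(t-9)} = (e^(-s) - e^(-9s))/s

Final answer: (e^(-s) - e^(-9s))/s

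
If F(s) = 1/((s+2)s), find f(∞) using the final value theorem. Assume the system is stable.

f(∞) = lim_{s→0} sF(s) = lim_{s→0} 1/(s+2) = 1/2

Final answer: 1/2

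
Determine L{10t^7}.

L{t^n} = n!/s^(n+1). So L{10t^7} = 10·7!/s^8 = 50400/s^8

Final answer: 50400/s^8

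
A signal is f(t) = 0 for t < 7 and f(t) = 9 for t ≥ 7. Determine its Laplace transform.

f(t) = 9·u(t-7). L{u(t-7)} = e^(-7s)/s, so L{f(t)} = 9·e^(-7s)/s

Final answer: 9·e^(-7s)/s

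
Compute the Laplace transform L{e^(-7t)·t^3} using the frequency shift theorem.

L{e^(at)·t^n} = n!/(s-a)^(n+1), so L{e^(-7t)·t^3} = 6/(s+7)^4

Final answer: 6/(s+7)^4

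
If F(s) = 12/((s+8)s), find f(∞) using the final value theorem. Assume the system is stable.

f(∞) = lim_{s→0} sF(s) = lim_{s→0} 12/(s+8) = 3/2

Final answer: 3/2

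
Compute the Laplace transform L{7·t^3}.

L{t^n} = n!/s^(n+1), so L{t^3} = 6/s^4. Then L{7·t^3} = 7·6/s^4 = 42/s^4

Final answer: 42/s^4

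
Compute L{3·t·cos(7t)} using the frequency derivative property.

L{cos(7t)} = s/(s² + 49). Derivative: d/ds[s/(s² + 49)] = [(s² + 49) - s·2s]/(s² + 49)² = (49 - s²)/(s² + 49)². So L{t·cos(7t)} = -F'(s) = (s² - 49)/(s² + 49)². Then L{3·t·cos(7t)} = 3·(s² - 49)/(s² + 49)²

Final answer: 3·(s² - 49)/(s² + 49)²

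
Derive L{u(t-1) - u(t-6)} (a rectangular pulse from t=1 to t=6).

L{u(t-a)} = e^(-as)/s. L{u(t-1) - u(t-6)} = (e^(-s) - e^(-6s))/s

Final answer: (e^(-s) - e^(-6s))/s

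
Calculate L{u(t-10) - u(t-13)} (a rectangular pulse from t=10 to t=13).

L{u(t-a)} = e^(-as)/s. L{u(t-10) - u(t-13)} = (e^(-10s) - e^(-13s))/s

Final answer: (e^(-10s) - e^(-13s))/s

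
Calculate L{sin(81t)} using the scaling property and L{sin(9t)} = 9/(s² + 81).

Using L{f(at)} = (1/a)F(s/a) with a=9: L{sin(81t)} = (1/9) · 9/((s/9)² + 81) = (1/9) · 9·81/(s² + 6561) = 81/(s² + 6561)

Final answer: 81/(s² + 6561)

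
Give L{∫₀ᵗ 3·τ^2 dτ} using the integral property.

L{∫₀ᵗ f(τ)dτ} = F(s)/s with f(t) = 3t^2. F(s) = 6/s^3, so L{∫₀ᵗ 3·τ^2 dτ} = (6/s^3)/s = 6/s^4. (Check: ∫₀ᵗ 3·τ^2 dτ = 3t^3/3.)

Final answer: 6/s^4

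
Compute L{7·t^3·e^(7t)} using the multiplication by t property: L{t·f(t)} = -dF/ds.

Using L{t^n·e^(at)} = n!/(s-a)^(n+1), L{t^3·e^(7t)} = 6/(s-7)^4, so L{7·t^3·e^(7t)} = 7·6/(s-7)^4 = 42/(s-7)^4

Final answer: 42/(s-7)^4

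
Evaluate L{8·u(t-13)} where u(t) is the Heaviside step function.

L{u(t-a)} = e^(-as)/s. Here a=13, so L{u(t-13)} = e^(-13s)/s, and L{8·u(t-13)} = 8·e^(-13s)/s

Final answer: 8·e^(-13s)/s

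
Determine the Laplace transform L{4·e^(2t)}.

L{e^(at)} = 1/(s-a), so L{e^(2t)} = 1/(s-2). Then L{4·e^(2t)} = 4/(s-2)

Final answer: 4/(s-2)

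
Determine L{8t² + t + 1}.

L{8t² + t + 1} = 8·2/s³ + 1/s² + 1/s = 16/s³ + 1/s² + 1/s

Final answer: 16/s³ + 1/s² + 1/s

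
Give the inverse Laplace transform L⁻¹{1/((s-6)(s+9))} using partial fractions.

Decompose: A/(s-6) + B/(s+9). A = 1/15, B = -1/15. f(t) = (e^(6t) - e^(-9t))/15

Final answer: (e^(6t) - e^(-9t))/15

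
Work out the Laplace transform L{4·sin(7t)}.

L{sin(ωt)} = ω/(s² + ω²), so L{sin(7t)} = 7/(s² + 49). Then L{4·sin(7t)} = 4·7/(s² + 49) = 28/(s² + 49)

Final answer: 28/(s² + 49)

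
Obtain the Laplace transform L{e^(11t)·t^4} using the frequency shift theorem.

L{e^(at)·t^n} = n!/(s-a)^(n+1), so L{e^(11t)·t^4} = 24/(s-11)^5

Final answer: 24/(s-11)^5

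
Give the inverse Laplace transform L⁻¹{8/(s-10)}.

L⁻¹{1/(s-a)} = e^(at), so L⁻¹{1/(s-10)} = e^(10t), and L⁻¹{8/(s-10)} = 8·e^(10t)

Final answer: 8·e^(10t)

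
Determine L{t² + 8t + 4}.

L{t² + 8t + 4} = 2/s³ + 8/s² + 4/s = 2/s³ + 8/s² + 4/s

Final answer: 2/s³ + 8/s² + 4/s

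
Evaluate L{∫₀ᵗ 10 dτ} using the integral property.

L{∫₀ᵗ f(τ)dτ} = F(s)/s with f(t) = 10. F(s) = 10/s, so L{∫₀ᵗ 10 dτ} = (10/s)/s = 10/s². (Check: ∫₀ᵗ 10 dτ = 10t.)

Final answer: 10/s²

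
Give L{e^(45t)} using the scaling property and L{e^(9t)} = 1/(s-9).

Using L{f(at)} = (1/a)F(s/a) with a=5 and f(t) = e^(9t): L{e^(45t)} = (1/5) · 1/((s/5)-9) = (1/5) · 5/(s-45) = 1/(s-45)

Final answer: 1/(s-45)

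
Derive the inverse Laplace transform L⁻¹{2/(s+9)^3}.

L⁻¹{n!/(s-a)^(n+1)} = t^n·e^(at), so L⁻¹{2/(s+9)^3} = t^2·e^(-9t)

Final answer: t^2·e^(-9t)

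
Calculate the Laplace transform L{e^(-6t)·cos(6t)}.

L{e^(at)·cos(ωt)} = (s-a)/((s-a)² + ω²), so L{e^(-6t)·cos(6t)} = (s+6)/((s+6)² + 36)

Final answer: (s+6)/((s+6)² + 36)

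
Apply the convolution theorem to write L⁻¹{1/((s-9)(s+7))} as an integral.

1/((s-9)(s+7)) = (1/(s-9))·(1/(s+7)) = L{e^(9t)}·L{e^(-7t)}. So f(t) = e^(9t)*e^(-7t) = ∫₀ᵗ e^(9τ)·e^(-7(t-τ)) dτ

Final answer: ∫₀ᵗ e^(9τ)·e^(-7(t-τ)) dτ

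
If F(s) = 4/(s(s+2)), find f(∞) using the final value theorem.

f(∞) = lim_{s→0} s·4/(s(s+2)) = lim_{s→0} 4/(s+2) = 4/2 = 2

Final answer: 2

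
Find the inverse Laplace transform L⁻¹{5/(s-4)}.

L⁻¹{1/(s-a)} = e^(at), so L⁻¹{1/(s-4)} = e^(4t), and L⁻¹{5/(s-4)} = 5·e^(4t)

Final answer: 5·e^(4t)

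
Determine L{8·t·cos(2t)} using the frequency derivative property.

L{cos(2t)} = s/(s² + 4). Derivative: d/ds[s/(s² + 4)] = [(s² + 4) - s·2s]/(s² + 4)² = (4 - s²)/(s² + 4)². So L{t·cos(2t)} = -F'(s) = (s² - 4)/(s² + 4)². Then L{8·t·cos(2t)} = 8·(s² - 4)/(s² + 4)²

Final answer: 8·(s² - 4)/(s² + 4)²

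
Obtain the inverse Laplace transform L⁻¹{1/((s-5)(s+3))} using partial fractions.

Decompose: A/(s-5) + B/(s+3). A = 1/8, B = -1/8. f(t) = (e^(5t) - e^(-3t))/8

Final answer: (e^(5t) - e^(-3t))/8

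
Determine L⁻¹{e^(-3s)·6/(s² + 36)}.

L⁻¹{6/(s² + 36)} = sin(6t). By the time shift theorem, L⁻¹{e^(-as)F(s)} = u(t-a)f(t-a) with a=3, so L⁻¹{e^(-3s)·6/(s² + 36)} = u(t-3)·sin(6(t-3))

Final answer: u(t-3)·sin(6(t-3))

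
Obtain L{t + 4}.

L{t + 4} = L{t} + 4·L{1} = 1/s² + 4/s

Final answer: 1/s² + 4/s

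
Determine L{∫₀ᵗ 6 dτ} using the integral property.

L{∫₀ᵗ f(τ)dτ} = F(s)/s with f(t) = 6. F(s) = 6/s, so L{∫₀ᵗ 6 dτ} = (6/s)/s = 6/s². (Check: ∫₀ᵗ 6 dτ = 6t.)

Final answer: 6/s²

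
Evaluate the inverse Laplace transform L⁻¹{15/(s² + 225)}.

L⁻¹{15/(s² + 225)} = sin(15t)

Final answer: sin(15t)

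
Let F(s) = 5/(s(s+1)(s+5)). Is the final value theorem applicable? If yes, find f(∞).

Poles of sF(s) = 5/((s+1)(s+5)) are at s = -1 and s = -5, both in the left half-plane. Theorem applies. f(∞) = lim_{s→0} sF(s) = 5/(1·5) = 1

Final answer: 1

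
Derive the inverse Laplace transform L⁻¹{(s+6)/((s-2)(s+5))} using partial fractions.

Using partial fractions, f(t) = (8e^(2t) - e^(-5t))/7

Final answer: (8e^(2t) - e^(-5t))/7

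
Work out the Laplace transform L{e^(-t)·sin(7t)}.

L{e^(at)·sin(ωt)} = ω/((s-a)² + ω²), so L{e^(-t)·sin(7t)} = 7/((s+1)² + 49)

Final answer: 7/((s+1)² + 49)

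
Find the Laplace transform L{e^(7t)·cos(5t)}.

L{e^(at)·cos(ωt)} = (s-a)/((s-a)² + ω²), so L{e^(7t)·cos(5t)} = (s-7)/((s-7)² + 25)

Final answer: (s-7)/((s-7)² + 25)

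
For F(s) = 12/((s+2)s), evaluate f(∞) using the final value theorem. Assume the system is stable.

f(∞) = lim_{s→0} sF(s) = lim_{s→0} 12/(s+2) = 6

Final answer: 6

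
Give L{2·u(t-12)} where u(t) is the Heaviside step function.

L{u(t-a)} = e^(-as)/s. Here a=12, so L{u(t-12)} = e^(-12s)/s, and L{2·u(t-12)} = 2·e^(-12s)/s

Final answer: 2·e^(-12s)/s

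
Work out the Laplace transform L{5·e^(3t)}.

L{e^(at)} = 1/(s-a), so L{e^(3t)} = 1/(s-3). Then L{5·e^(3t)} = 5/(s-3)

Final answer: 5/(s-3)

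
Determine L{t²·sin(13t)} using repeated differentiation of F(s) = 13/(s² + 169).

F(s) = 13/(s² + 169). F'(s) = -26s/(s² + 169)². F''(s) = -26(169 - 3s²)/(s² + 169)³ = (78s² - 4394)/(s² + 169)³. So L{t²·sin(13t)} = (-1)² F''(s) = (78s² - 4394)/(s² + 169)³

Final answer: (78s² - 4394)/(s² + 169)³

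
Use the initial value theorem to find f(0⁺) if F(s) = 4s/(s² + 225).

f(0⁺) = lim_{s→∞} s·4s/(s² + 225) = lim_{s→∞} 4s²/(s² + 225) = 4

Final answer: 4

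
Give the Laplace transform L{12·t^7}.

L{t^n} = n!/s^(n+1), so L{t^7} = 5040/s^8. Then L{12·t^7} = 12·5040/s^8 = 60480/s^8

Final answer: 60480/s^8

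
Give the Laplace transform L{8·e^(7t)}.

L{e^(at)} = 1/(s-a), so L{e^(7t)} = 1/(s-7). Then L{8·e^(7t)} = 8/(s-7)

Final answer: 8/(s-7)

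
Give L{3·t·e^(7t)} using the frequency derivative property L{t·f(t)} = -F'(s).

L{e^(7t)} = 1/(s-7). By frequency derivative: L{t·e^(7t)} = -d/ds[1/(s-7)] = -(-1)/(s-7)² = 1/(s-7)². Then L{3·t·e^(7t)} = 3·1/(s-7)² = 3/(s-7)²

Final answer: 3/(s-7)²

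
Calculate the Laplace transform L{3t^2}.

L{3t^2} = 3 · L{t^2} = 3 · 2/s^3 = 6/s^3

Final answer: 6/s^3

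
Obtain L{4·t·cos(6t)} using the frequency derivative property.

L{cos(6t)} = s/(s² + 36). Derivative: d/ds[s/(s² + 36)] = [(s² + 36) - s·2s]/(s² + 36)² = (36 - s²)/(s² + 36)². So L{t·cos(6t)} = -F'(s) = (s² - 36)/(s² + 36)². Then L{4·t·cos(6t)} = 4·(s² - 36)/(s² + 36)²

Final answer: 4·(s² - 36)/(s² + 36)²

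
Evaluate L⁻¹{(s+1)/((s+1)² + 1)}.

Using frequency shift: L⁻¹{(s-a)/((s-a)² + b²)} = e^(at)cos(bt). Here a=-1, b=1

Final answer: e^(-t)·cos(t)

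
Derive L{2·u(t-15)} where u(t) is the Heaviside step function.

L{u(t-a)} = e^(-as)/s. Here a=15, so L{u(t-15)} = e^(-15s)/s, and L{2·u(t-15)} = 2·e^(-15s)/s

Final answer: 2·e^(-15s)/s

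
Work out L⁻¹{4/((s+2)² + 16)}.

Form: b/((s-a)² + b²) → e^(at)sin(bt). With a=-2, b=4

Final answer: e^(-2t)·sin(4t)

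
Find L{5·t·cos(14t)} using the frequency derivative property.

L{cos(14t)} = s/(s² + 196). Derivative: d/ds[s/(s² + 196)] = [(s² + 196) - s·2s]/(s² + 196)² = (196 - s²)/(s² + 196)². So L{t·cos(14t)} = -F'(s) = (s² - 196)/(s² + 196)². Then L{5·t·cos(14t)} = 5·(s² - 196)/(s² + 196)²

Final answer: 5·(s² - 196)/(s² + 196)²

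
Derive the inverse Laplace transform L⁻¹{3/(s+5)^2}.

L⁻¹{n!/(s-a)^(n+1)} = t^n·e^(at) with n=1, a=-5. So L⁻¹{1/(s+5)^2} = t·e^(-5t), and L⁻¹{3/(s+5)^2} = (3/1)·t·e^(-5t) = 3·t·e^(-5t)

Final answer: 3·t·e^(-5t)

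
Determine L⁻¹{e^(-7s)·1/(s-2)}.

L⁻¹{1/(s-2)} = e^(2t). By the time shift theorem, L⁻¹{e^(-as)F(s)} = u(t-a)f(t-a) with a=7, so L⁻¹{e^(-7s)·1/(s-2)} = u(t-7)·e^(2(t-7))

Final answer: u(t-7)·e^(2(t-7))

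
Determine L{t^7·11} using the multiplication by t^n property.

L{11} = 11/s. d^1/ds^1[1/s] = -1/s². d^2/ds^2[1/s] = 2/s^3. d^3/ds^3[1/s] = -6/s^4. d^4/ds^4[1/s] = 24/s^5. d^5/ds^5[1/s] = -120/s^6. d^6/ds^6[1/s] = 720/s^7. d^7/ds^7[1/s] = -5040/s^8. So L{t^7} = (-1)^{7}·-5040/s^8 = 5040/s^8. Then L{t^7·11} = 11·5040/s^8 = 55440/s^8

Final answer: 55440/s^8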